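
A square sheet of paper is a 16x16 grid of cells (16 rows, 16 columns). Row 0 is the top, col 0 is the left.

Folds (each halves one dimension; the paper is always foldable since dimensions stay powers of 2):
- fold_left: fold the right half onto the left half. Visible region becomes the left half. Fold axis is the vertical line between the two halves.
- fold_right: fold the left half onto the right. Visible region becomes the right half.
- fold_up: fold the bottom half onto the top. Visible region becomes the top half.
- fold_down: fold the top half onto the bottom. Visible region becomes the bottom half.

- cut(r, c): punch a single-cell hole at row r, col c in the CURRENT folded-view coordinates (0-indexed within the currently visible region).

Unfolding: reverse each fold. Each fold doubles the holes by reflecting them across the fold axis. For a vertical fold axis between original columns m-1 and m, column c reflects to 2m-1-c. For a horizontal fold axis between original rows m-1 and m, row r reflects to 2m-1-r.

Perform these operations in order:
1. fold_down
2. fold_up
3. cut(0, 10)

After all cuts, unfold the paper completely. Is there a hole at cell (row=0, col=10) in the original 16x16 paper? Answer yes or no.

Answer: yes

Derivation:
Op 1 fold_down: fold axis h@8; visible region now rows[8,16) x cols[0,16) = 8x16
Op 2 fold_up: fold axis h@12; visible region now rows[8,12) x cols[0,16) = 4x16
Op 3 cut(0, 10): punch at orig (8,10); cuts so far [(8, 10)]; region rows[8,12) x cols[0,16) = 4x16
Unfold 1 (reflect across h@12): 2 holes -> [(8, 10), (15, 10)]
Unfold 2 (reflect across h@8): 4 holes -> [(0, 10), (7, 10), (8, 10), (15, 10)]
Holes: [(0, 10), (7, 10), (8, 10), (15, 10)]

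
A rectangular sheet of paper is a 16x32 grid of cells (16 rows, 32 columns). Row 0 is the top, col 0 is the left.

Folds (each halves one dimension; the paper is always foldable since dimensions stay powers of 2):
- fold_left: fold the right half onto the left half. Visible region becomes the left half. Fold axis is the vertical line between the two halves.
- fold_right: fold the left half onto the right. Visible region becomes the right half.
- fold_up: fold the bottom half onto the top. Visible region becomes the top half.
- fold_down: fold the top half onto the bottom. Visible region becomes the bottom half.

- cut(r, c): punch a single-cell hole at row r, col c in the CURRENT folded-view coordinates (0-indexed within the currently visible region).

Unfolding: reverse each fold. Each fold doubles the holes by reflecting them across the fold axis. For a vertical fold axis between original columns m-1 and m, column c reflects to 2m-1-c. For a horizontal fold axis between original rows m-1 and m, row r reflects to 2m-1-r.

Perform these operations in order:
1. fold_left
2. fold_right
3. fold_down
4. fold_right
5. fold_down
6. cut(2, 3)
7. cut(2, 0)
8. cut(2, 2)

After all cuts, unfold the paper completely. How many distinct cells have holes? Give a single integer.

Op 1 fold_left: fold axis v@16; visible region now rows[0,16) x cols[0,16) = 16x16
Op 2 fold_right: fold axis v@8; visible region now rows[0,16) x cols[8,16) = 16x8
Op 3 fold_down: fold axis h@8; visible region now rows[8,16) x cols[8,16) = 8x8
Op 4 fold_right: fold axis v@12; visible region now rows[8,16) x cols[12,16) = 8x4
Op 5 fold_down: fold axis h@12; visible region now rows[12,16) x cols[12,16) = 4x4
Op 6 cut(2, 3): punch at orig (14,15); cuts so far [(14, 15)]; region rows[12,16) x cols[12,16) = 4x4
Op 7 cut(2, 0): punch at orig (14,12); cuts so far [(14, 12), (14, 15)]; region rows[12,16) x cols[12,16) = 4x4
Op 8 cut(2, 2): punch at orig (14,14); cuts so far [(14, 12), (14, 14), (14, 15)]; region rows[12,16) x cols[12,16) = 4x4
Unfold 1 (reflect across h@12): 6 holes -> [(9, 12), (9, 14), (9, 15), (14, 12), (14, 14), (14, 15)]
Unfold 2 (reflect across v@12): 12 holes -> [(9, 8), (9, 9), (9, 11), (9, 12), (9, 14), (9, 15), (14, 8), (14, 9), (14, 11), (14, 12), (14, 14), (14, 15)]
Unfold 3 (reflect across h@8): 24 holes -> [(1, 8), (1, 9), (1, 11), (1, 12), (1, 14), (1, 15), (6, 8), (6, 9), (6, 11), (6, 12), (6, 14), (6, 15), (9, 8), (9, 9), (9, 11), (9, 12), (9, 14), (9, 15), (14, 8), (14, 9), (14, 11), (14, 12), (14, 14), (14, 15)]
Unfold 4 (reflect across v@8): 48 holes -> [(1, 0), (1, 1), (1, 3), (1, 4), (1, 6), (1, 7), (1, 8), (1, 9), (1, 11), (1, 12), (1, 14), (1, 15), (6, 0), (6, 1), (6, 3), (6, 4), (6, 6), (6, 7), (6, 8), (6, 9), (6, 11), (6, 12), (6, 14), (6, 15), (9, 0), (9, 1), (9, 3), (9, 4), (9, 6), (9, 7), (9, 8), (9, 9), (9, 11), (9, 12), (9, 14), (9, 15), (14, 0), (14, 1), (14, 3), (14, 4), (14, 6), (14, 7), (14, 8), (14, 9), (14, 11), (14, 12), (14, 14), (14, 15)]
Unfold 5 (reflect across v@16): 96 holes -> [(1, 0), (1, 1), (1, 3), (1, 4), (1, 6), (1, 7), (1, 8), (1, 9), (1, 11), (1, 12), (1, 14), (1, 15), (1, 16), (1, 17), (1, 19), (1, 20), (1, 22), (1, 23), (1, 24), (1, 25), (1, 27), (1, 28), (1, 30), (1, 31), (6, 0), (6, 1), (6, 3), (6, 4), (6, 6), (6, 7), (6, 8), (6, 9), (6, 11), (6, 12), (6, 14), (6, 15), (6, 16), (6, 17), (6, 19), (6, 20), (6, 22), (6, 23), (6, 24), (6, 25), (6, 27), (6, 28), (6, 30), (6, 31), (9, 0), (9, 1), (9, 3), (9, 4), (9, 6), (9, 7), (9, 8), (9, 9), (9, 11), (9, 12), (9, 14), (9, 15), (9, 16), (9, 17), (9, 19), (9, 20), (9, 22), (9, 23), (9, 24), (9, 25), (9, 27), (9, 28), (9, 30), (9, 31), (14, 0), (14, 1), (14, 3), (14, 4), (14, 6), (14, 7), (14, 8), (14, 9), (14, 11), (14, 12), (14, 14), (14, 15), (14, 16), (14, 17), (14, 19), (14, 20), (14, 22), (14, 23), (14, 24), (14, 25), (14, 27), (14, 28), (14, 30), (14, 31)]

Answer: 96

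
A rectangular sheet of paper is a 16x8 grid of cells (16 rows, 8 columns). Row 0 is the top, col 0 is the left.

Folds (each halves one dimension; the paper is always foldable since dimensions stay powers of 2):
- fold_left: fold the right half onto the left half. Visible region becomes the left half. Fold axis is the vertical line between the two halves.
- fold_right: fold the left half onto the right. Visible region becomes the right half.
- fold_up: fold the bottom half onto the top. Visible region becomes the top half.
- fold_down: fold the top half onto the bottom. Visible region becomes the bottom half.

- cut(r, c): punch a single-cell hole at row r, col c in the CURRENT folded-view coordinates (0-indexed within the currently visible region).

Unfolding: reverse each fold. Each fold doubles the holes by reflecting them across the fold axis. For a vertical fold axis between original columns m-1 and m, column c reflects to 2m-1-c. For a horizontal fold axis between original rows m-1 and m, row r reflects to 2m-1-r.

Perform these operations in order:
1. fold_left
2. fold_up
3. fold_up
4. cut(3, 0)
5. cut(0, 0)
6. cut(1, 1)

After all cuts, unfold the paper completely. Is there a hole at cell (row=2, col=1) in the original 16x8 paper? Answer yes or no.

Op 1 fold_left: fold axis v@4; visible region now rows[0,16) x cols[0,4) = 16x4
Op 2 fold_up: fold axis h@8; visible region now rows[0,8) x cols[0,4) = 8x4
Op 3 fold_up: fold axis h@4; visible region now rows[0,4) x cols[0,4) = 4x4
Op 4 cut(3, 0): punch at orig (3,0); cuts so far [(3, 0)]; region rows[0,4) x cols[0,4) = 4x4
Op 5 cut(0, 0): punch at orig (0,0); cuts so far [(0, 0), (3, 0)]; region rows[0,4) x cols[0,4) = 4x4
Op 6 cut(1, 1): punch at orig (1,1); cuts so far [(0, 0), (1, 1), (3, 0)]; region rows[0,4) x cols[0,4) = 4x4
Unfold 1 (reflect across h@4): 6 holes -> [(0, 0), (1, 1), (3, 0), (4, 0), (6, 1), (7, 0)]
Unfold 2 (reflect across h@8): 12 holes -> [(0, 0), (1, 1), (3, 0), (4, 0), (6, 1), (7, 0), (8, 0), (9, 1), (11, 0), (12, 0), (14, 1), (15, 0)]
Unfold 3 (reflect across v@4): 24 holes -> [(0, 0), (0, 7), (1, 1), (1, 6), (3, 0), (3, 7), (4, 0), (4, 7), (6, 1), (6, 6), (7, 0), (7, 7), (8, 0), (8, 7), (9, 1), (9, 6), (11, 0), (11, 7), (12, 0), (12, 7), (14, 1), (14, 6), (15, 0), (15, 7)]
Holes: [(0, 0), (0, 7), (1, 1), (1, 6), (3, 0), (3, 7), (4, 0), (4, 7), (6, 1), (6, 6), (7, 0), (7, 7), (8, 0), (8, 7), (9, 1), (9, 6), (11, 0), (11, 7), (12, 0), (12, 7), (14, 1), (14, 6), (15, 0), (15, 7)]

Answer: no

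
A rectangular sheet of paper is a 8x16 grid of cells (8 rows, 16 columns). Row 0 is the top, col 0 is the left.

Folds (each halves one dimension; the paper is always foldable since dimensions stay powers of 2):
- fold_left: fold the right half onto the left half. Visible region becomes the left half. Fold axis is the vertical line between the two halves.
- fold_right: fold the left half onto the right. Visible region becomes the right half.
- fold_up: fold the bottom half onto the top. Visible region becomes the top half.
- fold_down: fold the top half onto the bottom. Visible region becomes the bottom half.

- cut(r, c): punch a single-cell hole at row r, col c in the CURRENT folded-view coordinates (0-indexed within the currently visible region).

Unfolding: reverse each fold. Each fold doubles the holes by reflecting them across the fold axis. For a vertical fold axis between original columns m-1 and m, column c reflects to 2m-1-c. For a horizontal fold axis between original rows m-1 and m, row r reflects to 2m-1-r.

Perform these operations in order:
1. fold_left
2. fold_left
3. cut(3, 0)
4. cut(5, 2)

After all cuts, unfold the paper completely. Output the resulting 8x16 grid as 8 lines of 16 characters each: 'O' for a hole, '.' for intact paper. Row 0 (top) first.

Answer: ................
................
................
O......OO......O
................
..O..O....O..O..
................
................

Derivation:
Op 1 fold_left: fold axis v@8; visible region now rows[0,8) x cols[0,8) = 8x8
Op 2 fold_left: fold axis v@4; visible region now rows[0,8) x cols[0,4) = 8x4
Op 3 cut(3, 0): punch at orig (3,0); cuts so far [(3, 0)]; region rows[0,8) x cols[0,4) = 8x4
Op 4 cut(5, 2): punch at orig (5,2); cuts so far [(3, 0), (5, 2)]; region rows[0,8) x cols[0,4) = 8x4
Unfold 1 (reflect across v@4): 4 holes -> [(3, 0), (3, 7), (5, 2), (5, 5)]
Unfold 2 (reflect across v@8): 8 holes -> [(3, 0), (3, 7), (3, 8), (3, 15), (5, 2), (5, 5), (5, 10), (5, 13)]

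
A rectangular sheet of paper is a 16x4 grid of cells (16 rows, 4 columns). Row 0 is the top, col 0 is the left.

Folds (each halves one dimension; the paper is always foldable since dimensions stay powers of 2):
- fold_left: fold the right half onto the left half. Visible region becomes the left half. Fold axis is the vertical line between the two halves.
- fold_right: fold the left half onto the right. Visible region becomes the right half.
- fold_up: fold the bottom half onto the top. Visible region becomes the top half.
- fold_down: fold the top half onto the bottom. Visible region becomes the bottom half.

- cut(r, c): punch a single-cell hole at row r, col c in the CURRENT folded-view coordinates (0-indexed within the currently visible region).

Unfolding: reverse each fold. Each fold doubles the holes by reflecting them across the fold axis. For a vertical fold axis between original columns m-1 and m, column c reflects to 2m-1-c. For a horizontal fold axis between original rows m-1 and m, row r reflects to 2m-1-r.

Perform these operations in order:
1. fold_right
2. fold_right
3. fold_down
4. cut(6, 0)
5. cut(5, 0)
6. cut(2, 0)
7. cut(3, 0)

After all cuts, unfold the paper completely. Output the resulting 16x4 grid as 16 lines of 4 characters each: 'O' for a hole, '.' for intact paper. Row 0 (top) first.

Op 1 fold_right: fold axis v@2; visible region now rows[0,16) x cols[2,4) = 16x2
Op 2 fold_right: fold axis v@3; visible region now rows[0,16) x cols[3,4) = 16x1
Op 3 fold_down: fold axis h@8; visible region now rows[8,16) x cols[3,4) = 8x1
Op 4 cut(6, 0): punch at orig (14,3); cuts so far [(14, 3)]; region rows[8,16) x cols[3,4) = 8x1
Op 5 cut(5, 0): punch at orig (13,3); cuts so far [(13, 3), (14, 3)]; region rows[8,16) x cols[3,4) = 8x1
Op 6 cut(2, 0): punch at orig (10,3); cuts so far [(10, 3), (13, 3), (14, 3)]; region rows[8,16) x cols[3,4) = 8x1
Op 7 cut(3, 0): punch at orig (11,3); cuts so far [(10, 3), (11, 3), (13, 3), (14, 3)]; region rows[8,16) x cols[3,4) = 8x1
Unfold 1 (reflect across h@8): 8 holes -> [(1, 3), (2, 3), (4, 3), (5, 3), (10, 3), (11, 3), (13, 3), (14, 3)]
Unfold 2 (reflect across v@3): 16 holes -> [(1, 2), (1, 3), (2, 2), (2, 3), (4, 2), (4, 3), (5, 2), (5, 3), (10, 2), (10, 3), (11, 2), (11, 3), (13, 2), (13, 3), (14, 2), (14, 3)]
Unfold 3 (reflect across v@2): 32 holes -> [(1, 0), (1, 1), (1, 2), (1, 3), (2, 0), (2, 1), (2, 2), (2, 3), (4, 0), (4, 1), (4, 2), (4, 3), (5, 0), (5, 1), (5, 2), (5, 3), (10, 0), (10, 1), (10, 2), (10, 3), (11, 0), (11, 1), (11, 2), (11, 3), (13, 0), (13, 1), (13, 2), (13, 3), (14, 0), (14, 1), (14, 2), (14, 3)]

Answer: ....
OOOO
OOOO
....
OOOO
OOOO
....
....
....
....
OOOO
OOOO
....
OOOO
OOOO
....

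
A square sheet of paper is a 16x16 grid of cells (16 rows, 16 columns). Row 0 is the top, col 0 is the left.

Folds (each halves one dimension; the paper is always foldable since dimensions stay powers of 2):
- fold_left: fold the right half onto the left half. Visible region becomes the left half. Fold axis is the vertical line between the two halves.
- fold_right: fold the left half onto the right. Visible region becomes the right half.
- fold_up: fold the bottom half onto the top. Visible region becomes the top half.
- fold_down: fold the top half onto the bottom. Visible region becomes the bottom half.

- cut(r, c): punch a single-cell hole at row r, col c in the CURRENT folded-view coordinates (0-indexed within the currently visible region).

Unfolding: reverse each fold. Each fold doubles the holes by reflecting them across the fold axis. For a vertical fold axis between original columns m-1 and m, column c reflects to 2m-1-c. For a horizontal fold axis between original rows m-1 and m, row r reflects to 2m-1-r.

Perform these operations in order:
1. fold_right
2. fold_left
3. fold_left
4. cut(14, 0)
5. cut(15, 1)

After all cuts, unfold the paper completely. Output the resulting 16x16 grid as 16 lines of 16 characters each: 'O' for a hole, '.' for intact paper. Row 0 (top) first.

Op 1 fold_right: fold axis v@8; visible region now rows[0,16) x cols[8,16) = 16x8
Op 2 fold_left: fold axis v@12; visible region now rows[0,16) x cols[8,12) = 16x4
Op 3 fold_left: fold axis v@10; visible region now rows[0,16) x cols[8,10) = 16x2
Op 4 cut(14, 0): punch at orig (14,8); cuts so far [(14, 8)]; region rows[0,16) x cols[8,10) = 16x2
Op 5 cut(15, 1): punch at orig (15,9); cuts so far [(14, 8), (15, 9)]; region rows[0,16) x cols[8,10) = 16x2
Unfold 1 (reflect across v@10): 4 holes -> [(14, 8), (14, 11), (15, 9), (15, 10)]
Unfold 2 (reflect across v@12): 8 holes -> [(14, 8), (14, 11), (14, 12), (14, 15), (15, 9), (15, 10), (15, 13), (15, 14)]
Unfold 3 (reflect across v@8): 16 holes -> [(14, 0), (14, 3), (14, 4), (14, 7), (14, 8), (14, 11), (14, 12), (14, 15), (15, 1), (15, 2), (15, 5), (15, 6), (15, 9), (15, 10), (15, 13), (15, 14)]

Answer: ................
................
................
................
................
................
................
................
................
................
................
................
................
................
O..OO..OO..OO..O
.OO..OO..OO..OO.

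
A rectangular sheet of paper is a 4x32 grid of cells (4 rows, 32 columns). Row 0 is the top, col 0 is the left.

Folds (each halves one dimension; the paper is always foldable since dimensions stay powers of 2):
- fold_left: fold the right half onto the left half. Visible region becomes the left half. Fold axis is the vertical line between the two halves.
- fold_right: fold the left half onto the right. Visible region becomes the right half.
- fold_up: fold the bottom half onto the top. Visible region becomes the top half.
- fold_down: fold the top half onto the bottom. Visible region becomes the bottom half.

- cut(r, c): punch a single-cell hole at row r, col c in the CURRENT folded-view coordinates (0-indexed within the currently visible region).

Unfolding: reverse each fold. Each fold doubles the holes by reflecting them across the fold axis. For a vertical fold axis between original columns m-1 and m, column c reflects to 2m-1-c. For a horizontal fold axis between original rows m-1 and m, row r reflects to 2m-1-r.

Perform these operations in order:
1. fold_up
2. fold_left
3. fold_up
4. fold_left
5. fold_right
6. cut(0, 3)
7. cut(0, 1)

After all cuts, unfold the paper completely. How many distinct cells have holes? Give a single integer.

Op 1 fold_up: fold axis h@2; visible region now rows[0,2) x cols[0,32) = 2x32
Op 2 fold_left: fold axis v@16; visible region now rows[0,2) x cols[0,16) = 2x16
Op 3 fold_up: fold axis h@1; visible region now rows[0,1) x cols[0,16) = 1x16
Op 4 fold_left: fold axis v@8; visible region now rows[0,1) x cols[0,8) = 1x8
Op 5 fold_right: fold axis v@4; visible region now rows[0,1) x cols[4,8) = 1x4
Op 6 cut(0, 3): punch at orig (0,7); cuts so far [(0, 7)]; region rows[0,1) x cols[4,8) = 1x4
Op 7 cut(0, 1): punch at orig (0,5); cuts so far [(0, 5), (0, 7)]; region rows[0,1) x cols[4,8) = 1x4
Unfold 1 (reflect across v@4): 4 holes -> [(0, 0), (0, 2), (0, 5), (0, 7)]
Unfold 2 (reflect across v@8): 8 holes -> [(0, 0), (0, 2), (0, 5), (0, 7), (0, 8), (0, 10), (0, 13), (0, 15)]
Unfold 3 (reflect across h@1): 16 holes -> [(0, 0), (0, 2), (0, 5), (0, 7), (0, 8), (0, 10), (0, 13), (0, 15), (1, 0), (1, 2), (1, 5), (1, 7), (1, 8), (1, 10), (1, 13), (1, 15)]
Unfold 4 (reflect across v@16): 32 holes -> [(0, 0), (0, 2), (0, 5), (0, 7), (0, 8), (0, 10), (0, 13), (0, 15), (0, 16), (0, 18), (0, 21), (0, 23), (0, 24), (0, 26), (0, 29), (0, 31), (1, 0), (1, 2), (1, 5), (1, 7), (1, 8), (1, 10), (1, 13), (1, 15), (1, 16), (1, 18), (1, 21), (1, 23), (1, 24), (1, 26), (1, 29), (1, 31)]
Unfold 5 (reflect across h@2): 64 holes -> [(0, 0), (0, 2), (0, 5), (0, 7), (0, 8), (0, 10), (0, 13), (0, 15), (0, 16), (0, 18), (0, 21), (0, 23), (0, 24), (0, 26), (0, 29), (0, 31), (1, 0), (1, 2), (1, 5), (1, 7), (1, 8), (1, 10), (1, 13), (1, 15), (1, 16), (1, 18), (1, 21), (1, 23), (1, 24), (1, 26), (1, 29), (1, 31), (2, 0), (2, 2), (2, 5), (2, 7), (2, 8), (2, 10), (2, 13), (2, 15), (2, 16), (2, 18), (2, 21), (2, 23), (2, 24), (2, 26), (2, 29), (2, 31), (3, 0), (3, 2), (3, 5), (3, 7), (3, 8), (3, 10), (3, 13), (3, 15), (3, 16), (3, 18), (3, 21), (3, 23), (3, 24), (3, 26), (3, 29), (3, 31)]

Answer: 64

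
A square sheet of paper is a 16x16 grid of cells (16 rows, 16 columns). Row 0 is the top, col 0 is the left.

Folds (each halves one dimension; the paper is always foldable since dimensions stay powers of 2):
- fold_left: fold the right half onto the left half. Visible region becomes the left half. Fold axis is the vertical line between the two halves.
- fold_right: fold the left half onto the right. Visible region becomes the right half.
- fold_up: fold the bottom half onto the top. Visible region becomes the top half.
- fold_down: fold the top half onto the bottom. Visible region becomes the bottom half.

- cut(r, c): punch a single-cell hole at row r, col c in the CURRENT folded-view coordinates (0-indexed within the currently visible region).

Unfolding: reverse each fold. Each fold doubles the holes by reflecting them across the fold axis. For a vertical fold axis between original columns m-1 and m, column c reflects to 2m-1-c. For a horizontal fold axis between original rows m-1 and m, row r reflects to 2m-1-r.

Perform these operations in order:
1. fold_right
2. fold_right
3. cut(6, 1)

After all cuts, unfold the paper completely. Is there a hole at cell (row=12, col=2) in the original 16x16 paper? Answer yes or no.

Op 1 fold_right: fold axis v@8; visible region now rows[0,16) x cols[8,16) = 16x8
Op 2 fold_right: fold axis v@12; visible region now rows[0,16) x cols[12,16) = 16x4
Op 3 cut(6, 1): punch at orig (6,13); cuts so far [(6, 13)]; region rows[0,16) x cols[12,16) = 16x4
Unfold 1 (reflect across v@12): 2 holes -> [(6, 10), (6, 13)]
Unfold 2 (reflect across v@8): 4 holes -> [(6, 2), (6, 5), (6, 10), (6, 13)]
Holes: [(6, 2), (6, 5), (6, 10), (6, 13)]

Answer: no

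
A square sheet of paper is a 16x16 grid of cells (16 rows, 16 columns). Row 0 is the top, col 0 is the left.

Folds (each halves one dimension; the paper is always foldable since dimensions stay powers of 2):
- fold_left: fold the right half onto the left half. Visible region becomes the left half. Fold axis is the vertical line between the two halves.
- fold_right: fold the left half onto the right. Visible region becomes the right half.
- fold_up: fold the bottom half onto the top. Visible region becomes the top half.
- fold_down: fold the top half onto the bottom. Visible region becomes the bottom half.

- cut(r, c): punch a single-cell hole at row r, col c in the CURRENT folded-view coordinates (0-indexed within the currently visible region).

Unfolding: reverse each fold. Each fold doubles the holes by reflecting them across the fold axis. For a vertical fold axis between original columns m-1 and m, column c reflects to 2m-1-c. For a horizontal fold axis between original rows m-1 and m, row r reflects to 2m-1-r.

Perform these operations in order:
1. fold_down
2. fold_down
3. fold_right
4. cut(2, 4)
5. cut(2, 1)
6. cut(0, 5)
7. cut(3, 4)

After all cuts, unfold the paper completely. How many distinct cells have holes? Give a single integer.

Op 1 fold_down: fold axis h@8; visible region now rows[8,16) x cols[0,16) = 8x16
Op 2 fold_down: fold axis h@12; visible region now rows[12,16) x cols[0,16) = 4x16
Op 3 fold_right: fold axis v@8; visible region now rows[12,16) x cols[8,16) = 4x8
Op 4 cut(2, 4): punch at orig (14,12); cuts so far [(14, 12)]; region rows[12,16) x cols[8,16) = 4x8
Op 5 cut(2, 1): punch at orig (14,9); cuts so far [(14, 9), (14, 12)]; region rows[12,16) x cols[8,16) = 4x8
Op 6 cut(0, 5): punch at orig (12,13); cuts so far [(12, 13), (14, 9), (14, 12)]; region rows[12,16) x cols[8,16) = 4x8
Op 7 cut(3, 4): punch at orig (15,12); cuts so far [(12, 13), (14, 9), (14, 12), (15, 12)]; region rows[12,16) x cols[8,16) = 4x8
Unfold 1 (reflect across v@8): 8 holes -> [(12, 2), (12, 13), (14, 3), (14, 6), (14, 9), (14, 12), (15, 3), (15, 12)]
Unfold 2 (reflect across h@12): 16 holes -> [(8, 3), (8, 12), (9, 3), (9, 6), (9, 9), (9, 12), (11, 2), (11, 13), (12, 2), (12, 13), (14, 3), (14, 6), (14, 9), (14, 12), (15, 3), (15, 12)]
Unfold 3 (reflect across h@8): 32 holes -> [(0, 3), (0, 12), (1, 3), (1, 6), (1, 9), (1, 12), (3, 2), (3, 13), (4, 2), (4, 13), (6, 3), (6, 6), (6, 9), (6, 12), (7, 3), (7, 12), (8, 3), (8, 12), (9, 3), (9, 6), (9, 9), (9, 12), (11, 2), (11, 13), (12, 2), (12, 13), (14, 3), (14, 6), (14, 9), (14, 12), (15, 3), (15, 12)]

Answer: 32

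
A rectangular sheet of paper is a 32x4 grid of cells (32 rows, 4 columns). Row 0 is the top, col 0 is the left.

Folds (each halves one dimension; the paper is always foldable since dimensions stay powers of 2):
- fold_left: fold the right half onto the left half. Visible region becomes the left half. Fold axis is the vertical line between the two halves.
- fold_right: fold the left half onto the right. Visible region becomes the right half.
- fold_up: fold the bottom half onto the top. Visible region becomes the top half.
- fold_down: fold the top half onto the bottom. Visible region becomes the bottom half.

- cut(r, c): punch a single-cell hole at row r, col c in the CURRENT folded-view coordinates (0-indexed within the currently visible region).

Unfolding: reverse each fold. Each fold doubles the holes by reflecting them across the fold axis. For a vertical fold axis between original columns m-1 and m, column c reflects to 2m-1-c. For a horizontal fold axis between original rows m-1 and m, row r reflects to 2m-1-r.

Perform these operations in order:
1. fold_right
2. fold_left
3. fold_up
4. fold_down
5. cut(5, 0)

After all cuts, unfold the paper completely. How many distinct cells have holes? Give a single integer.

Op 1 fold_right: fold axis v@2; visible region now rows[0,32) x cols[2,4) = 32x2
Op 2 fold_left: fold axis v@3; visible region now rows[0,32) x cols[2,3) = 32x1
Op 3 fold_up: fold axis h@16; visible region now rows[0,16) x cols[2,3) = 16x1
Op 4 fold_down: fold axis h@8; visible region now rows[8,16) x cols[2,3) = 8x1
Op 5 cut(5, 0): punch at orig (13,2); cuts so far [(13, 2)]; region rows[8,16) x cols[2,3) = 8x1
Unfold 1 (reflect across h@8): 2 holes -> [(2, 2), (13, 2)]
Unfold 2 (reflect across h@16): 4 holes -> [(2, 2), (13, 2), (18, 2), (29, 2)]
Unfold 3 (reflect across v@3): 8 holes -> [(2, 2), (2, 3), (13, 2), (13, 3), (18, 2), (18, 3), (29, 2), (29, 3)]
Unfold 4 (reflect across v@2): 16 holes -> [(2, 0), (2, 1), (2, 2), (2, 3), (13, 0), (13, 1), (13, 2), (13, 3), (18, 0), (18, 1), (18, 2), (18, 3), (29, 0), (29, 1), (29, 2), (29, 3)]

Answer: 16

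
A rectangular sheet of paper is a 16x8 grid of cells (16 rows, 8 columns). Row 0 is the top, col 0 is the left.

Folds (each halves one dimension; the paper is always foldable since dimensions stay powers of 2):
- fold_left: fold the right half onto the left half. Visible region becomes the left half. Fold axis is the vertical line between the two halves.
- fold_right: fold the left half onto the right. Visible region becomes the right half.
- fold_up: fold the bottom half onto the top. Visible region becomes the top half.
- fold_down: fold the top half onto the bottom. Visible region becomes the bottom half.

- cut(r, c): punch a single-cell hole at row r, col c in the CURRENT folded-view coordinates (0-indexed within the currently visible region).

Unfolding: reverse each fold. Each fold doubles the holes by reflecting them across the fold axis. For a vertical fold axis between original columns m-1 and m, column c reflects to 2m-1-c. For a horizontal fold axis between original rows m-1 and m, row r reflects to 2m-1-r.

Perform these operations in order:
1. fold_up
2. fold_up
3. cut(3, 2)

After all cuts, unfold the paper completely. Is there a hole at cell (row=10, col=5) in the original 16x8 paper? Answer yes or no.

Op 1 fold_up: fold axis h@8; visible region now rows[0,8) x cols[0,8) = 8x8
Op 2 fold_up: fold axis h@4; visible region now rows[0,4) x cols[0,8) = 4x8
Op 3 cut(3, 2): punch at orig (3,2); cuts so far [(3, 2)]; region rows[0,4) x cols[0,8) = 4x8
Unfold 1 (reflect across h@4): 2 holes -> [(3, 2), (4, 2)]
Unfold 2 (reflect across h@8): 4 holes -> [(3, 2), (4, 2), (11, 2), (12, 2)]
Holes: [(3, 2), (4, 2), (11, 2), (12, 2)]

Answer: no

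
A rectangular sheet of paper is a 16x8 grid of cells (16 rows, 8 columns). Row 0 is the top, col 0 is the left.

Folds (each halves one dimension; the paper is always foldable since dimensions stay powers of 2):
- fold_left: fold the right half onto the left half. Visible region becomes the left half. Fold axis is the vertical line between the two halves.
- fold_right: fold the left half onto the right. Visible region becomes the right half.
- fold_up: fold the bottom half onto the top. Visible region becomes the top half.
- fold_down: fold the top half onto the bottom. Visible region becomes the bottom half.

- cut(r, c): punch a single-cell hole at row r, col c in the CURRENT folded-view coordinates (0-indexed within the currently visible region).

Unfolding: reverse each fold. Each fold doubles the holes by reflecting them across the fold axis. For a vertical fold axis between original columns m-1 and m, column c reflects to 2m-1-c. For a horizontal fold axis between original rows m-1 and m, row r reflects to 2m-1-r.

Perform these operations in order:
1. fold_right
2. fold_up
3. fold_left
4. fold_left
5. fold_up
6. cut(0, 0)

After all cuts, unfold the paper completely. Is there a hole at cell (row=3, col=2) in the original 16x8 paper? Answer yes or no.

Answer: no

Derivation:
Op 1 fold_right: fold axis v@4; visible region now rows[0,16) x cols[4,8) = 16x4
Op 2 fold_up: fold axis h@8; visible region now rows[0,8) x cols[4,8) = 8x4
Op 3 fold_left: fold axis v@6; visible region now rows[0,8) x cols[4,6) = 8x2
Op 4 fold_left: fold axis v@5; visible region now rows[0,8) x cols[4,5) = 8x1
Op 5 fold_up: fold axis h@4; visible region now rows[0,4) x cols[4,5) = 4x1
Op 6 cut(0, 0): punch at orig (0,4); cuts so far [(0, 4)]; region rows[0,4) x cols[4,5) = 4x1
Unfold 1 (reflect across h@4): 2 holes -> [(0, 4), (7, 4)]
Unfold 2 (reflect across v@5): 4 holes -> [(0, 4), (0, 5), (7, 4), (7, 5)]
Unfold 3 (reflect across v@6): 8 holes -> [(0, 4), (0, 5), (0, 6), (0, 7), (7, 4), (7, 5), (7, 6), (7, 7)]
Unfold 4 (reflect across h@8): 16 holes -> [(0, 4), (0, 5), (0, 6), (0, 7), (7, 4), (7, 5), (7, 6), (7, 7), (8, 4), (8, 5), (8, 6), (8, 7), (15, 4), (15, 5), (15, 6), (15, 7)]
Unfold 5 (reflect across v@4): 32 holes -> [(0, 0), (0, 1), (0, 2), (0, 3), (0, 4), (0, 5), (0, 6), (0, 7), (7, 0), (7, 1), (7, 2), (7, 3), (7, 4), (7, 5), (7, 6), (7, 7), (8, 0), (8, 1), (8, 2), (8, 3), (8, 4), (8, 5), (8, 6), (8, 7), (15, 0), (15, 1), (15, 2), (15, 3), (15, 4), (15, 5), (15, 6), (15, 7)]
Holes: [(0, 0), (0, 1), (0, 2), (0, 3), (0, 4), (0, 5), (0, 6), (0, 7), (7, 0), (7, 1), (7, 2), (7, 3), (7, 4), (7, 5), (7, 6), (7, 7), (8, 0), (8, 1), (8, 2), (8, 3), (8, 4), (8, 5), (8, 6), (8, 7), (15, 0), (15, 1), (15, 2), (15, 3), (15, 4), (15, 5), (15, 6), (15, 7)]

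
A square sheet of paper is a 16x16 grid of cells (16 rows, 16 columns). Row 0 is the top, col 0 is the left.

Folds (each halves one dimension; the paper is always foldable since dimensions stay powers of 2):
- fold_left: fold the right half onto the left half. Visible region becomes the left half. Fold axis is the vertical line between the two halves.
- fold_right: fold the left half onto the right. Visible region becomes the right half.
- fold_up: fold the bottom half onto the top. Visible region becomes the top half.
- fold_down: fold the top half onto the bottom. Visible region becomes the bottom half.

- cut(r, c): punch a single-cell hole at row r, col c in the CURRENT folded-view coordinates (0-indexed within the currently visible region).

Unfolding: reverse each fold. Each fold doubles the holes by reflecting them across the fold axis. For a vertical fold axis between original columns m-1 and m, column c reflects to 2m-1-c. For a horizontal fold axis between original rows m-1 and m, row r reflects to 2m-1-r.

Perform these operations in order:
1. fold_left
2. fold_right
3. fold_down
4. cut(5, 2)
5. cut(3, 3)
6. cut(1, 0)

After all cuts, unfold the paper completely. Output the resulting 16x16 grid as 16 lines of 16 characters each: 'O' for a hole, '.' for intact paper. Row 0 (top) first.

Op 1 fold_left: fold axis v@8; visible region now rows[0,16) x cols[0,8) = 16x8
Op 2 fold_right: fold axis v@4; visible region now rows[0,16) x cols[4,8) = 16x4
Op 3 fold_down: fold axis h@8; visible region now rows[8,16) x cols[4,8) = 8x4
Op 4 cut(5, 2): punch at orig (13,6); cuts so far [(13, 6)]; region rows[8,16) x cols[4,8) = 8x4
Op 5 cut(3, 3): punch at orig (11,7); cuts so far [(11, 7), (13, 6)]; region rows[8,16) x cols[4,8) = 8x4
Op 6 cut(1, 0): punch at orig (9,4); cuts so far [(9, 4), (11, 7), (13, 6)]; region rows[8,16) x cols[4,8) = 8x4
Unfold 1 (reflect across h@8): 6 holes -> [(2, 6), (4, 7), (6, 4), (9, 4), (11, 7), (13, 6)]
Unfold 2 (reflect across v@4): 12 holes -> [(2, 1), (2, 6), (4, 0), (4, 7), (6, 3), (6, 4), (9, 3), (9, 4), (11, 0), (11, 7), (13, 1), (13, 6)]
Unfold 3 (reflect across v@8): 24 holes -> [(2, 1), (2, 6), (2, 9), (2, 14), (4, 0), (4, 7), (4, 8), (4, 15), (6, 3), (6, 4), (6, 11), (6, 12), (9, 3), (9, 4), (9, 11), (9, 12), (11, 0), (11, 7), (11, 8), (11, 15), (13, 1), (13, 6), (13, 9), (13, 14)]

Answer: ................
................
.O....O..O....O.
................
O......OO......O
................
...OO......OO...
................
................
...OO......OO...
................
O......OO......O
................
.O....O..O....O.
................
................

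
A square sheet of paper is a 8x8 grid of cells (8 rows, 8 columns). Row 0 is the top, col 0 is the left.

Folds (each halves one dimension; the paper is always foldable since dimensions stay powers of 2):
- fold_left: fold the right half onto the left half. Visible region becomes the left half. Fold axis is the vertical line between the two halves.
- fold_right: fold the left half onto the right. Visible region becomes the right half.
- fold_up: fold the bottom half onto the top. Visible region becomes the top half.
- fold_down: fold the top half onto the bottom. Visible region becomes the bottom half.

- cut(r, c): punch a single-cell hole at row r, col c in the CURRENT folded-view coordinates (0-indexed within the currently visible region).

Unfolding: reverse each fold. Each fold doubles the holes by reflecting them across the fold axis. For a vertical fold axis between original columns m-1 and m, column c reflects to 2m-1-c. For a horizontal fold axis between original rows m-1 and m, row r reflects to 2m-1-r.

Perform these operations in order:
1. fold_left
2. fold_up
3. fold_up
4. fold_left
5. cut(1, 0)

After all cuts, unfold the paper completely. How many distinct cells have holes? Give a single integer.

Op 1 fold_left: fold axis v@4; visible region now rows[0,8) x cols[0,4) = 8x4
Op 2 fold_up: fold axis h@4; visible region now rows[0,4) x cols[0,4) = 4x4
Op 3 fold_up: fold axis h@2; visible region now rows[0,2) x cols[0,4) = 2x4
Op 4 fold_left: fold axis v@2; visible region now rows[0,2) x cols[0,2) = 2x2
Op 5 cut(1, 0): punch at orig (1,0); cuts so far [(1, 0)]; region rows[0,2) x cols[0,2) = 2x2
Unfold 1 (reflect across v@2): 2 holes -> [(1, 0), (1, 3)]
Unfold 2 (reflect across h@2): 4 holes -> [(1, 0), (1, 3), (2, 0), (2, 3)]
Unfold 3 (reflect across h@4): 8 holes -> [(1, 0), (1, 3), (2, 0), (2, 3), (5, 0), (5, 3), (6, 0), (6, 3)]
Unfold 4 (reflect across v@4): 16 holes -> [(1, 0), (1, 3), (1, 4), (1, 7), (2, 0), (2, 3), (2, 4), (2, 7), (5, 0), (5, 3), (5, 4), (5, 7), (6, 0), (6, 3), (6, 4), (6, 7)]

Answer: 16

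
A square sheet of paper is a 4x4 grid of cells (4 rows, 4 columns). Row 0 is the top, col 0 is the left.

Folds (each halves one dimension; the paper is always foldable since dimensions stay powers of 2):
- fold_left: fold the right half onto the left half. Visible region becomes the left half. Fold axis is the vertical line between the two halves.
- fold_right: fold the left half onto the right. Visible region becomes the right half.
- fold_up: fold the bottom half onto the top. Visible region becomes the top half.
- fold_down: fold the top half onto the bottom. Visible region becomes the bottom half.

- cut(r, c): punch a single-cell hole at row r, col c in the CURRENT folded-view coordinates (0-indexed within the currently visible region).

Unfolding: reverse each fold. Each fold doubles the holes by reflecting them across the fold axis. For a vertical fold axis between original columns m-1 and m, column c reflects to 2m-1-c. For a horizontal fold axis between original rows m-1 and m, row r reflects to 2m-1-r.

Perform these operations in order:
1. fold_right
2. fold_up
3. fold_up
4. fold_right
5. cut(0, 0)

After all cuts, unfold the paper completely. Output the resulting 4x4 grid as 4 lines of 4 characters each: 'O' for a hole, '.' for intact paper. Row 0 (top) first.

Op 1 fold_right: fold axis v@2; visible region now rows[0,4) x cols[2,4) = 4x2
Op 2 fold_up: fold axis h@2; visible region now rows[0,2) x cols[2,4) = 2x2
Op 3 fold_up: fold axis h@1; visible region now rows[0,1) x cols[2,4) = 1x2
Op 4 fold_right: fold axis v@3; visible region now rows[0,1) x cols[3,4) = 1x1
Op 5 cut(0, 0): punch at orig (0,3); cuts so far [(0, 3)]; region rows[0,1) x cols[3,4) = 1x1
Unfold 1 (reflect across v@3): 2 holes -> [(0, 2), (0, 3)]
Unfold 2 (reflect across h@1): 4 holes -> [(0, 2), (0, 3), (1, 2), (1, 3)]
Unfold 3 (reflect across h@2): 8 holes -> [(0, 2), (0, 3), (1, 2), (1, 3), (2, 2), (2, 3), (3, 2), (3, 3)]
Unfold 4 (reflect across v@2): 16 holes -> [(0, 0), (0, 1), (0, 2), (0, 3), (1, 0), (1, 1), (1, 2), (1, 3), (2, 0), (2, 1), (2, 2), (2, 3), (3, 0), (3, 1), (3, 2), (3, 3)]

Answer: OOOO
OOOO
OOOO
OOOO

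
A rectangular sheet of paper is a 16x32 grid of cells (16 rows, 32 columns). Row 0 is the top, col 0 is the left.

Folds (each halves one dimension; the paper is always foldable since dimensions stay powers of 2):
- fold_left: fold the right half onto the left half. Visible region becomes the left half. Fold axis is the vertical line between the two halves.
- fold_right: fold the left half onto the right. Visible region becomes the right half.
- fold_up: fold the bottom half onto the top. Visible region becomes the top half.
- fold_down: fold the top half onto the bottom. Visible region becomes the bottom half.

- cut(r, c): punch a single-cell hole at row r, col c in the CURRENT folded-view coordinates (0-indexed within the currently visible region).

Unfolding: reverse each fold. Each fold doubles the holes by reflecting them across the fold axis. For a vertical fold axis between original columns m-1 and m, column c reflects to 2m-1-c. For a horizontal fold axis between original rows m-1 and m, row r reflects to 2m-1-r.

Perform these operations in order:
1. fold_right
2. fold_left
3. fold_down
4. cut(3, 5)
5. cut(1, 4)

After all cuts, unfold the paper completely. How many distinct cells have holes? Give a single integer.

Op 1 fold_right: fold axis v@16; visible region now rows[0,16) x cols[16,32) = 16x16
Op 2 fold_left: fold axis v@24; visible region now rows[0,16) x cols[16,24) = 16x8
Op 3 fold_down: fold axis h@8; visible region now rows[8,16) x cols[16,24) = 8x8
Op 4 cut(3, 5): punch at orig (11,21); cuts so far [(11, 21)]; region rows[8,16) x cols[16,24) = 8x8
Op 5 cut(1, 4): punch at orig (9,20); cuts so far [(9, 20), (11, 21)]; region rows[8,16) x cols[16,24) = 8x8
Unfold 1 (reflect across h@8): 4 holes -> [(4, 21), (6, 20), (9, 20), (11, 21)]
Unfold 2 (reflect across v@24): 8 holes -> [(4, 21), (4, 26), (6, 20), (6, 27), (9, 20), (9, 27), (11, 21), (11, 26)]
Unfold 3 (reflect across v@16): 16 holes -> [(4, 5), (4, 10), (4, 21), (4, 26), (6, 4), (6, 11), (6, 20), (6, 27), (9, 4), (9, 11), (9, 20), (9, 27), (11, 5), (11, 10), (11, 21), (11, 26)]

Answer: 16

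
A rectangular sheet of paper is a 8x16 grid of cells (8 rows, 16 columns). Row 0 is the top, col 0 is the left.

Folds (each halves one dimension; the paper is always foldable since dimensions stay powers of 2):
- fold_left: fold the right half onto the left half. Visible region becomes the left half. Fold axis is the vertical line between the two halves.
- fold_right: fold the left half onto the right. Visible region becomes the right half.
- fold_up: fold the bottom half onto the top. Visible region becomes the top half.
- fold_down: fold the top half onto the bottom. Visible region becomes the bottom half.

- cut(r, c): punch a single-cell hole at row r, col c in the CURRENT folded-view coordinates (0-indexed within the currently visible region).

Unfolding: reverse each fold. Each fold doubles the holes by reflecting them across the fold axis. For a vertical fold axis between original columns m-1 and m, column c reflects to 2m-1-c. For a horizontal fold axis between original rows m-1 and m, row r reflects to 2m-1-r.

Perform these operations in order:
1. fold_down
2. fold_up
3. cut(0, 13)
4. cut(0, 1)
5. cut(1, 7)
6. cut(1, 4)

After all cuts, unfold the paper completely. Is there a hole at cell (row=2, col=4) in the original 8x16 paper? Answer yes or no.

Answer: yes

Derivation:
Op 1 fold_down: fold axis h@4; visible region now rows[4,8) x cols[0,16) = 4x16
Op 2 fold_up: fold axis h@6; visible region now rows[4,6) x cols[0,16) = 2x16
Op 3 cut(0, 13): punch at orig (4,13); cuts so far [(4, 13)]; region rows[4,6) x cols[0,16) = 2x16
Op 4 cut(0, 1): punch at orig (4,1); cuts so far [(4, 1), (4, 13)]; region rows[4,6) x cols[0,16) = 2x16
Op 5 cut(1, 7): punch at orig (5,7); cuts so far [(4, 1), (4, 13), (5, 7)]; region rows[4,6) x cols[0,16) = 2x16
Op 6 cut(1, 4): punch at orig (5,4); cuts so far [(4, 1), (4, 13), (5, 4), (5, 7)]; region rows[4,6) x cols[0,16) = 2x16
Unfold 1 (reflect across h@6): 8 holes -> [(4, 1), (4, 13), (5, 4), (5, 7), (6, 4), (6, 7), (7, 1), (7, 13)]
Unfold 2 (reflect across h@4): 16 holes -> [(0, 1), (0, 13), (1, 4), (1, 7), (2, 4), (2, 7), (3, 1), (3, 13), (4, 1), (4, 13), (5, 4), (5, 7), (6, 4), (6, 7), (7, 1), (7, 13)]
Holes: [(0, 1), (0, 13), (1, 4), (1, 7), (2, 4), (2, 7), (3, 1), (3, 13), (4, 1), (4, 13), (5, 4), (5, 7), (6, 4), (6, 7), (7, 1), (7, 13)]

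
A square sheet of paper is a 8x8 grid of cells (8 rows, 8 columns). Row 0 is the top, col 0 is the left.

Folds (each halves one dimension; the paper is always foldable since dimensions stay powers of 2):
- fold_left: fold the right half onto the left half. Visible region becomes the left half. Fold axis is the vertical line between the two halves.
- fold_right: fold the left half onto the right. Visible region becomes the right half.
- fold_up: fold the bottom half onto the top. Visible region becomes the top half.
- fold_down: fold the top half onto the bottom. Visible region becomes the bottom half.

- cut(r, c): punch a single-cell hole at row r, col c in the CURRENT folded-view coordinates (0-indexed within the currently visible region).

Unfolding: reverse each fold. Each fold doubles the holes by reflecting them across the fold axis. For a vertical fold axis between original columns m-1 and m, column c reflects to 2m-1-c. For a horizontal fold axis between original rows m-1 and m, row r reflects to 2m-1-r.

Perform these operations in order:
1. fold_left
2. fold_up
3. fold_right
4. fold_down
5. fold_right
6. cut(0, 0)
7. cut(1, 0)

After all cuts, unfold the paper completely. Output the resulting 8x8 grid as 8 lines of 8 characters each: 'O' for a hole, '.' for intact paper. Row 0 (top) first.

Op 1 fold_left: fold axis v@4; visible region now rows[0,8) x cols[0,4) = 8x4
Op 2 fold_up: fold axis h@4; visible region now rows[0,4) x cols[0,4) = 4x4
Op 3 fold_right: fold axis v@2; visible region now rows[0,4) x cols[2,4) = 4x2
Op 4 fold_down: fold axis h@2; visible region now rows[2,4) x cols[2,4) = 2x2
Op 5 fold_right: fold axis v@3; visible region now rows[2,4) x cols[3,4) = 2x1
Op 6 cut(0, 0): punch at orig (2,3); cuts so far [(2, 3)]; region rows[2,4) x cols[3,4) = 2x1
Op 7 cut(1, 0): punch at orig (3,3); cuts so far [(2, 3), (3, 3)]; region rows[2,4) x cols[3,4) = 2x1
Unfold 1 (reflect across v@3): 4 holes -> [(2, 2), (2, 3), (3, 2), (3, 3)]
Unfold 2 (reflect across h@2): 8 holes -> [(0, 2), (0, 3), (1, 2), (1, 3), (2, 2), (2, 3), (3, 2), (3, 3)]
Unfold 3 (reflect across v@2): 16 holes -> [(0, 0), (0, 1), (0, 2), (0, 3), (1, 0), (1, 1), (1, 2), (1, 3), (2, 0), (2, 1), (2, 2), (2, 3), (3, 0), (3, 1), (3, 2), (3, 3)]
Unfold 4 (reflect across h@4): 32 holes -> [(0, 0), (0, 1), (0, 2), (0, 3), (1, 0), (1, 1), (1, 2), (1, 3), (2, 0), (2, 1), (2, 2), (2, 3), (3, 0), (3, 1), (3, 2), (3, 3), (4, 0), (4, 1), (4, 2), (4, 3), (5, 0), (5, 1), (5, 2), (5, 3), (6, 0), (6, 1), (6, 2), (6, 3), (7, 0), (7, 1), (7, 2), (7, 3)]
Unfold 5 (reflect across v@4): 64 holes -> [(0, 0), (0, 1), (0, 2), (0, 3), (0, 4), (0, 5), (0, 6), (0, 7), (1, 0), (1, 1), (1, 2), (1, 3), (1, 4), (1, 5), (1, 6), (1, 7), (2, 0), (2, 1), (2, 2), (2, 3), (2, 4), (2, 5), (2, 6), (2, 7), (3, 0), (3, 1), (3, 2), (3, 3), (3, 4), (3, 5), (3, 6), (3, 7), (4, 0), (4, 1), (4, 2), (4, 3), (4, 4), (4, 5), (4, 6), (4, 7), (5, 0), (5, 1), (5, 2), (5, 3), (5, 4), (5, 5), (5, 6), (5, 7), (6, 0), (6, 1), (6, 2), (6, 3), (6, 4), (6, 5), (6, 6), (6, 7), (7, 0), (7, 1), (7, 2), (7, 3), (7, 4), (7, 5), (7, 6), (7, 7)]

Answer: OOOOOOOO
OOOOOOOO
OOOOOOOO
OOOOOOOO
OOOOOOOO
OOOOOOOO
OOOOOOOO
OOOOOOOO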